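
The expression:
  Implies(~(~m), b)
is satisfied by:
  {b: True, m: False}
  {m: False, b: False}
  {m: True, b: True}


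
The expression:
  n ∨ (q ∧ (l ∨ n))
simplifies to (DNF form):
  n ∨ (l ∧ q)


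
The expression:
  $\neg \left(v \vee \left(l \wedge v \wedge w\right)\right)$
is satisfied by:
  {v: False}


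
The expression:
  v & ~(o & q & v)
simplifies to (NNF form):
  v & (~o | ~q)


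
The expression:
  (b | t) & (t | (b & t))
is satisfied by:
  {t: True}


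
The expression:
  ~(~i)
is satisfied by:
  {i: True}


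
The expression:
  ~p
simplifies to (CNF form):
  ~p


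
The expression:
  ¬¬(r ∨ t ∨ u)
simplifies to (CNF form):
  r ∨ t ∨ u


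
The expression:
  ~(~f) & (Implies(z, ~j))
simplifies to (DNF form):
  (f & ~j) | (f & ~z)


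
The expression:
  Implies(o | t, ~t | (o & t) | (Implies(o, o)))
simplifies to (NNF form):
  True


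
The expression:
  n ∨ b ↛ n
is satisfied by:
  {n: True, b: True}
  {n: True, b: False}
  {b: True, n: False}


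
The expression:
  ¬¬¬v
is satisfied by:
  {v: False}


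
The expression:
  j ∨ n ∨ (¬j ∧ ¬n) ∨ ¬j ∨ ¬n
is always true.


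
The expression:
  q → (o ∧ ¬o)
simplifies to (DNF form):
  ¬q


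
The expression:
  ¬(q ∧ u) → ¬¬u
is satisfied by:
  {u: True}


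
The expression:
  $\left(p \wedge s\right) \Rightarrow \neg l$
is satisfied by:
  {l: False, p: False, s: False}
  {s: True, l: False, p: False}
  {p: True, l: False, s: False}
  {s: True, p: True, l: False}
  {l: True, s: False, p: False}
  {s: True, l: True, p: False}
  {p: True, l: True, s: False}


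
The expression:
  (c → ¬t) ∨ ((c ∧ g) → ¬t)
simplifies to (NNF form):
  ¬c ∨ ¬g ∨ ¬t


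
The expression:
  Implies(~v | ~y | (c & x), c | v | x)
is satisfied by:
  {x: True, v: True, c: True}
  {x: True, v: True, c: False}
  {x: True, c: True, v: False}
  {x: True, c: False, v: False}
  {v: True, c: True, x: False}
  {v: True, c: False, x: False}
  {c: True, v: False, x: False}


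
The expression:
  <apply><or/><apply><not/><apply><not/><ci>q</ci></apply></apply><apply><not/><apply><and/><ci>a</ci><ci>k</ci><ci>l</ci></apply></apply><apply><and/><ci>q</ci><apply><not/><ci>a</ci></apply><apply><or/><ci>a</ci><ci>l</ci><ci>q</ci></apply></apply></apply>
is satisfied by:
  {q: True, l: False, k: False, a: False}
  {q: False, l: False, k: False, a: False}
  {a: True, q: True, l: False, k: False}
  {a: True, q: False, l: False, k: False}
  {q: True, k: True, a: False, l: False}
  {k: True, a: False, l: False, q: False}
  {a: True, k: True, q: True, l: False}
  {a: True, k: True, q: False, l: False}
  {q: True, l: True, a: False, k: False}
  {l: True, a: False, k: False, q: False}
  {q: True, a: True, l: True, k: False}
  {a: True, l: True, q: False, k: False}
  {q: True, k: True, l: True, a: False}
  {k: True, l: True, a: False, q: False}
  {a: True, k: True, l: True, q: True}


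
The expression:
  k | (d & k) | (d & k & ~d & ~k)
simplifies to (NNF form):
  k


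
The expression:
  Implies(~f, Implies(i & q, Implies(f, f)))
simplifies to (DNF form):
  True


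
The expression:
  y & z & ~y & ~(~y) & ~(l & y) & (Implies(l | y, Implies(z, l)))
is never true.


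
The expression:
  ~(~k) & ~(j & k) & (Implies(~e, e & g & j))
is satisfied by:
  {e: True, k: True, j: False}


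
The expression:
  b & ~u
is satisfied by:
  {b: True, u: False}


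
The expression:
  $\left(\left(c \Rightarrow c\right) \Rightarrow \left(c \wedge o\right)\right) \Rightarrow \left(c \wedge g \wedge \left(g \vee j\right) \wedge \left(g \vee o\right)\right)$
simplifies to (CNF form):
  $g \vee \neg c \vee \neg o$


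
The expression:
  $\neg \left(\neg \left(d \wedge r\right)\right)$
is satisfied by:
  {r: True, d: True}


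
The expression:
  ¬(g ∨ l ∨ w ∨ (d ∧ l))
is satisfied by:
  {g: False, w: False, l: False}


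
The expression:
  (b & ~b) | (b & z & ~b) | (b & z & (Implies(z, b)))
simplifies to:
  b & z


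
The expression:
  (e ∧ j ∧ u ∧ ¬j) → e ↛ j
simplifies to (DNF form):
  True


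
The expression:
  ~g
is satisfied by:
  {g: False}


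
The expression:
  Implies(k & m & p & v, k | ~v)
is always true.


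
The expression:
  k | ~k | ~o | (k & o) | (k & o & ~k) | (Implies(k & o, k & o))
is always true.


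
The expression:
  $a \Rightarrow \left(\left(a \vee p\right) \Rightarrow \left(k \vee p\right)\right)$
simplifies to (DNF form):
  $k \vee p \vee \neg a$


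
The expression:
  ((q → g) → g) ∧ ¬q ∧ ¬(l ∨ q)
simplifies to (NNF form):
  g ∧ ¬l ∧ ¬q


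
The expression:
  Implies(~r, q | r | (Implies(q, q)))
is always true.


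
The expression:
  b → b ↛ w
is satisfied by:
  {w: False, b: False}
  {b: True, w: False}
  {w: True, b: False}


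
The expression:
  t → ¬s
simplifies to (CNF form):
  ¬s ∨ ¬t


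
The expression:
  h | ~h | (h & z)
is always true.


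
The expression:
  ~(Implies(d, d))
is never true.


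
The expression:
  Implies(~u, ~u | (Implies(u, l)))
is always true.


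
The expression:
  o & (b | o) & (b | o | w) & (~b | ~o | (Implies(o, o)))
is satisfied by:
  {o: True}


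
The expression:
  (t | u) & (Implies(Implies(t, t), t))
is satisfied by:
  {t: True}


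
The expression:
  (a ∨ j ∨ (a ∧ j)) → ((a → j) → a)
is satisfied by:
  {a: True, j: False}
  {j: False, a: False}
  {j: True, a: True}


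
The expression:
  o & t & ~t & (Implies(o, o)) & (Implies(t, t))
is never true.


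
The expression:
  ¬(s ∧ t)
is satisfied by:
  {s: False, t: False}
  {t: True, s: False}
  {s: True, t: False}


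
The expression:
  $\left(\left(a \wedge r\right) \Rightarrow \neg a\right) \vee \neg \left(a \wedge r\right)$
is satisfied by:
  {a: False, r: False}
  {r: True, a: False}
  {a: True, r: False}


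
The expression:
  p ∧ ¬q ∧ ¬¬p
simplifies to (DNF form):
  p ∧ ¬q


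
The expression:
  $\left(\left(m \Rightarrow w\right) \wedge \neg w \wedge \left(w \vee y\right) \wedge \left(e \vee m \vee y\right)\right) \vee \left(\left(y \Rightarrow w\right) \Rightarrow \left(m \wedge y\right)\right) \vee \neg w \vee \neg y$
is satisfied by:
  {m: True, w: False, y: False}
  {w: False, y: False, m: False}
  {y: True, m: True, w: False}
  {y: True, w: False, m: False}
  {m: True, w: True, y: False}
  {w: True, m: False, y: False}
  {y: True, w: True, m: True}


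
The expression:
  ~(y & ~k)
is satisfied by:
  {k: True, y: False}
  {y: False, k: False}
  {y: True, k: True}


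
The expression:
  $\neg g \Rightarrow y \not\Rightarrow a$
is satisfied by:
  {y: True, g: True, a: False}
  {g: True, a: False, y: False}
  {y: True, g: True, a: True}
  {g: True, a: True, y: False}
  {y: True, a: False, g: False}


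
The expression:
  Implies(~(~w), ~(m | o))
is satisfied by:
  {o: False, w: False, m: False}
  {m: True, o: False, w: False}
  {o: True, m: False, w: False}
  {m: True, o: True, w: False}
  {w: True, m: False, o: False}


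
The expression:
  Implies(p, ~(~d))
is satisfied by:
  {d: True, p: False}
  {p: False, d: False}
  {p: True, d: True}


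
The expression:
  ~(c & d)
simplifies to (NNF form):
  ~c | ~d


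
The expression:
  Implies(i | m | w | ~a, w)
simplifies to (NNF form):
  w | (a & ~i & ~m)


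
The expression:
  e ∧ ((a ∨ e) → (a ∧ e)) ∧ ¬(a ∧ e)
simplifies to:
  False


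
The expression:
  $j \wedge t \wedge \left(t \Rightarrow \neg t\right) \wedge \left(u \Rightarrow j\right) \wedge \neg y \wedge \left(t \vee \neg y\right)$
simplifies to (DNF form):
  $\text{False}$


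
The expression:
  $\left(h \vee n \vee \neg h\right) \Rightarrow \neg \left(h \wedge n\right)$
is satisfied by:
  {h: False, n: False}
  {n: True, h: False}
  {h: True, n: False}


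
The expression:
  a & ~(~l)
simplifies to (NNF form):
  a & l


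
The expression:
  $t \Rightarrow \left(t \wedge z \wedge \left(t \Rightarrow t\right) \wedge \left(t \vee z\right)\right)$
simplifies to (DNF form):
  $z \vee \neg t$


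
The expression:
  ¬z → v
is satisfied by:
  {z: True, v: True}
  {z: True, v: False}
  {v: True, z: False}


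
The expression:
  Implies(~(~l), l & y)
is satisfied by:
  {y: True, l: False}
  {l: False, y: False}
  {l: True, y: True}


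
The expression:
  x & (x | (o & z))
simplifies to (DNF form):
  x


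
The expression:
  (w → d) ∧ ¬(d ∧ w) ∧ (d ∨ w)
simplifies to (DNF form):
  d ∧ ¬w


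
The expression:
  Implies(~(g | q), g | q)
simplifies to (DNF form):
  g | q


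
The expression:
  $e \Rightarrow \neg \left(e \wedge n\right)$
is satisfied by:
  {e: False, n: False}
  {n: True, e: False}
  {e: True, n: False}


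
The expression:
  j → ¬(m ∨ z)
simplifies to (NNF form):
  (¬m ∧ ¬z) ∨ ¬j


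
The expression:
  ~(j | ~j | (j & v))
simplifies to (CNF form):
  False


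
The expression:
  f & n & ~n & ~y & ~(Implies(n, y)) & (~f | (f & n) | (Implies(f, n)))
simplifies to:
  False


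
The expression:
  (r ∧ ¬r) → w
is always true.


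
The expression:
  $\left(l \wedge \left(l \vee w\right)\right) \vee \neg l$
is always true.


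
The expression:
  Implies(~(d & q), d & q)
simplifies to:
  d & q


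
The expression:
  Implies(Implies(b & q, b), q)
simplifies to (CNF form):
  q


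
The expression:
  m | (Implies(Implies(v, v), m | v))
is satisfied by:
  {m: True, v: True}
  {m: True, v: False}
  {v: True, m: False}


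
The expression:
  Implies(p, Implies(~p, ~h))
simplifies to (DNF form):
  True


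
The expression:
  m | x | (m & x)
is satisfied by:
  {x: True, m: True}
  {x: True, m: False}
  {m: True, x: False}


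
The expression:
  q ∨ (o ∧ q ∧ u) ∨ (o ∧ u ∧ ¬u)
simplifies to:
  q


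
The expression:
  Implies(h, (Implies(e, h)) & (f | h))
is always true.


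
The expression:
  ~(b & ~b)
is always true.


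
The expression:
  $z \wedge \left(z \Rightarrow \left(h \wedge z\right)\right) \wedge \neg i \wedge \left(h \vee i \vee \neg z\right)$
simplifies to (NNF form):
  $h \wedge z \wedge \neg i$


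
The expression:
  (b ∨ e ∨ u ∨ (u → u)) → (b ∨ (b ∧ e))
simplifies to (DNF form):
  b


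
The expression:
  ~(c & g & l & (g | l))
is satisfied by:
  {l: False, c: False, g: False}
  {g: True, l: False, c: False}
  {c: True, l: False, g: False}
  {g: True, c: True, l: False}
  {l: True, g: False, c: False}
  {g: True, l: True, c: False}
  {c: True, l: True, g: False}


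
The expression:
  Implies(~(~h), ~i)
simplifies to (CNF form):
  ~h | ~i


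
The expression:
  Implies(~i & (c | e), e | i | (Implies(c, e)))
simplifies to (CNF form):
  e | i | ~c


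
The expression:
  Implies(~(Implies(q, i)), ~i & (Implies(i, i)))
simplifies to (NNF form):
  True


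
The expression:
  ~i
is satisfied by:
  {i: False}


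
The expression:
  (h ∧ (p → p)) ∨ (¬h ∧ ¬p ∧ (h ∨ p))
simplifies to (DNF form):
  h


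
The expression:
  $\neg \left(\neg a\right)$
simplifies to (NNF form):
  $a$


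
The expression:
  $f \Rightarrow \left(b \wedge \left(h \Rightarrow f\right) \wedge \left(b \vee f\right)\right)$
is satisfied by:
  {b: True, f: False}
  {f: False, b: False}
  {f: True, b: True}


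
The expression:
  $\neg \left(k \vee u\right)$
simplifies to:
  $\neg k \wedge \neg u$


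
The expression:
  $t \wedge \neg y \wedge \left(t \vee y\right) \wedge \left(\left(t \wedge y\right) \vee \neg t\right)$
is never true.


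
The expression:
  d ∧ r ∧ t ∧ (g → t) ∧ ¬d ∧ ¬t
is never true.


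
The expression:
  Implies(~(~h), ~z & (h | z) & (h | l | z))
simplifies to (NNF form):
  ~h | ~z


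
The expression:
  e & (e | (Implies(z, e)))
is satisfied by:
  {e: True}


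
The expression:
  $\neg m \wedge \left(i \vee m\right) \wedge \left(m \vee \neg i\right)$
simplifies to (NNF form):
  $\text{False}$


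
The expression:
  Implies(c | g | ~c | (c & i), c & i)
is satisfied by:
  {c: True, i: True}


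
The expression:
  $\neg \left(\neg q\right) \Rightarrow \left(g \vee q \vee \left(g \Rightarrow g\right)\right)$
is always true.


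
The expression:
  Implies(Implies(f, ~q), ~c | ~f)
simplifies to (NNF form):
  q | ~c | ~f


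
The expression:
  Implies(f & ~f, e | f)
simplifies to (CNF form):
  True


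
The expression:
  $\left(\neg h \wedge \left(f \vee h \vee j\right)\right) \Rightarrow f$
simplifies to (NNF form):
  $f \vee h \vee \neg j$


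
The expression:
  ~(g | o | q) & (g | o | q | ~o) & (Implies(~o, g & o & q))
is never true.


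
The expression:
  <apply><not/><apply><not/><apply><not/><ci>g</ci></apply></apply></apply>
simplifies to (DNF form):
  <apply><not/><ci>g</ci></apply>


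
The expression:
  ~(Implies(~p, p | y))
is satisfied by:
  {y: False, p: False}


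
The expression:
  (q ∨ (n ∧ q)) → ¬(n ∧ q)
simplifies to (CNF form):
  ¬n ∨ ¬q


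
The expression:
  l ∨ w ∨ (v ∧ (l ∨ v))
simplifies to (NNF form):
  l ∨ v ∨ w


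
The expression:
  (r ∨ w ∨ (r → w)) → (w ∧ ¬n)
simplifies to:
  w ∧ ¬n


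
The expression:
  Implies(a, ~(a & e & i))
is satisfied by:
  {e: False, a: False, i: False}
  {i: True, e: False, a: False}
  {a: True, e: False, i: False}
  {i: True, a: True, e: False}
  {e: True, i: False, a: False}
  {i: True, e: True, a: False}
  {a: True, e: True, i: False}


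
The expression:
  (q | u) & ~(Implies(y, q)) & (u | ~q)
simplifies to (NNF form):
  u & y & ~q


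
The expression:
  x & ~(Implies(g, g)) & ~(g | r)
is never true.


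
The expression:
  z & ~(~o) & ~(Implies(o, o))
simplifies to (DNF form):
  False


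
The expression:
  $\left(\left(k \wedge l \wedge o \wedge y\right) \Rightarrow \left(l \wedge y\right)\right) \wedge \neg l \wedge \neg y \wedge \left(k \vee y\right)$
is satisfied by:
  {k: True, y: False, l: False}


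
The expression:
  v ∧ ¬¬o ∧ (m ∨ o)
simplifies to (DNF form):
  o ∧ v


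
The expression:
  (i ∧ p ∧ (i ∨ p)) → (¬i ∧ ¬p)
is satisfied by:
  {p: False, i: False}
  {i: True, p: False}
  {p: True, i: False}


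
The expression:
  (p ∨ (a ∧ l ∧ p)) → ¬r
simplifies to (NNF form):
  ¬p ∨ ¬r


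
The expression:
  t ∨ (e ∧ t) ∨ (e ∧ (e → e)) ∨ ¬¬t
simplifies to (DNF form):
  e ∨ t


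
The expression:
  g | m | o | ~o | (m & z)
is always true.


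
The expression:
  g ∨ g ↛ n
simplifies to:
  g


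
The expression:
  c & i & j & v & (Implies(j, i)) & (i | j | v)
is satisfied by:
  {c: True, i: True, j: True, v: True}


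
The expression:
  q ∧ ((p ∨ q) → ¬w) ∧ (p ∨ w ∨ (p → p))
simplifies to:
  q ∧ ¬w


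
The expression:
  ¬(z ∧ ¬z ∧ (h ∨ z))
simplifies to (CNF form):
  True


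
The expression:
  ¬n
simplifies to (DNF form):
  ¬n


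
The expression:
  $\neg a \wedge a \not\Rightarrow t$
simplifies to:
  $\text{False}$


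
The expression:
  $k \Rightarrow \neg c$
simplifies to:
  $\neg c \vee \neg k$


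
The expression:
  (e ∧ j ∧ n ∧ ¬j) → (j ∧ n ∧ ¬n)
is always true.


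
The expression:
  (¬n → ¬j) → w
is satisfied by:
  {w: True, j: True, n: False}
  {w: True, j: False, n: False}
  {n: True, w: True, j: True}
  {n: True, w: True, j: False}
  {j: True, n: False, w: False}


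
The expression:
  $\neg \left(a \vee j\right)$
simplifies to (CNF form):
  $\neg a \wedge \neg j$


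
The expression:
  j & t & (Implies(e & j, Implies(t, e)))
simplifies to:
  j & t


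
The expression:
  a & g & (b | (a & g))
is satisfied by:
  {a: True, g: True}


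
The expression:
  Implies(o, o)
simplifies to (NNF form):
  True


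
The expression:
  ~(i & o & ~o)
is always true.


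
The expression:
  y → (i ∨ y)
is always true.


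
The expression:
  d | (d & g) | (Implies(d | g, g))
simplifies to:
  True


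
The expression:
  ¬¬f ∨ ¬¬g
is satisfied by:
  {g: True, f: True}
  {g: True, f: False}
  {f: True, g: False}


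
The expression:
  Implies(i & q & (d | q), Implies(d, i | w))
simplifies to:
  True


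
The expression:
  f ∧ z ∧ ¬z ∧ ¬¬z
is never true.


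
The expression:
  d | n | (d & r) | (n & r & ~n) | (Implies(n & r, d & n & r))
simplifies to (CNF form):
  True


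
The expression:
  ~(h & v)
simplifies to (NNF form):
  ~h | ~v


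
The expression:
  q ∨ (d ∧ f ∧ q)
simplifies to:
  q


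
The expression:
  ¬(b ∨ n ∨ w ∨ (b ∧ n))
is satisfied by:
  {n: False, w: False, b: False}


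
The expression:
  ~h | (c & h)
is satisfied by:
  {c: True, h: False}
  {h: False, c: False}
  {h: True, c: True}


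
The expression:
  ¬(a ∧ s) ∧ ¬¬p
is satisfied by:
  {p: True, s: False, a: False}
  {p: True, a: True, s: False}
  {p: True, s: True, a: False}


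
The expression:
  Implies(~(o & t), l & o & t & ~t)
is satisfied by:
  {t: True, o: True}


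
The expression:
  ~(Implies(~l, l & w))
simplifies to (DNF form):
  ~l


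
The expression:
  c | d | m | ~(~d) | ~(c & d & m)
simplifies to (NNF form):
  True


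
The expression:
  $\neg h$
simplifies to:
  $\neg h$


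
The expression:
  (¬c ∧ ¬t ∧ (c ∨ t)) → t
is always true.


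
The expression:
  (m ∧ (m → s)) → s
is always true.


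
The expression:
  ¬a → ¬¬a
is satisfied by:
  {a: True}


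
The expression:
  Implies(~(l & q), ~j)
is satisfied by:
  {q: True, l: True, j: False}
  {q: True, l: False, j: False}
  {l: True, q: False, j: False}
  {q: False, l: False, j: False}
  {j: True, q: True, l: True}


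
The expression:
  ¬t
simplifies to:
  ¬t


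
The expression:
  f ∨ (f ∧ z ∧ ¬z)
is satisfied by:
  {f: True}


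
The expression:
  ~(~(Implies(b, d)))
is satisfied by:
  {d: True, b: False}
  {b: False, d: False}
  {b: True, d: True}


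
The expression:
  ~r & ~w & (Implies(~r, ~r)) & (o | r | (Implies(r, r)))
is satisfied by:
  {r: False, w: False}


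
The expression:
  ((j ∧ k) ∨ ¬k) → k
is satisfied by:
  {k: True}


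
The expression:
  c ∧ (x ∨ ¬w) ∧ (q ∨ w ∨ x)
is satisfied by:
  {c: True, x: True, q: True, w: False}
  {c: True, x: True, q: False, w: False}
  {c: True, x: True, w: True, q: True}
  {c: True, x: True, w: True, q: False}
  {c: True, q: True, w: False, x: False}


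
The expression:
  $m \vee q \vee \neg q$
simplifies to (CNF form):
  $\text{True}$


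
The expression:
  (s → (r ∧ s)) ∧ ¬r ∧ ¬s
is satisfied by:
  {r: False, s: False}


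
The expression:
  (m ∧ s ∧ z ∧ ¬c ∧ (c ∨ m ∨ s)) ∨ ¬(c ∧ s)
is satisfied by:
  {s: False, c: False}
  {c: True, s: False}
  {s: True, c: False}


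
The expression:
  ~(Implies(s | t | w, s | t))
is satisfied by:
  {w: True, t: False, s: False}


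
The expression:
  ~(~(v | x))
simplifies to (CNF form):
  v | x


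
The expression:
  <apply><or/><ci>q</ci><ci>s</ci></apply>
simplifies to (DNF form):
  <apply><or/><ci>q</ci><ci>s</ci></apply>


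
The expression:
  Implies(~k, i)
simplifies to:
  i | k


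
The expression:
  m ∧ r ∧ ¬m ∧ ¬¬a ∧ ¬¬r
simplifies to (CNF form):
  False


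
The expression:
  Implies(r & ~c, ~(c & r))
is always true.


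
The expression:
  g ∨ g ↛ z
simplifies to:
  g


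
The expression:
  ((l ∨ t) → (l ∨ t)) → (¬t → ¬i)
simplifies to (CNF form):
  t ∨ ¬i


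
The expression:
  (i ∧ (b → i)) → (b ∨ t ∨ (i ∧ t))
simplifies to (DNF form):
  b ∨ t ∨ ¬i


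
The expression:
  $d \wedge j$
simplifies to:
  $d \wedge j$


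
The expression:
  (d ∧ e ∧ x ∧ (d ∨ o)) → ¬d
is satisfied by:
  {e: False, d: False, x: False}
  {x: True, e: False, d: False}
  {d: True, e: False, x: False}
  {x: True, d: True, e: False}
  {e: True, x: False, d: False}
  {x: True, e: True, d: False}
  {d: True, e: True, x: False}


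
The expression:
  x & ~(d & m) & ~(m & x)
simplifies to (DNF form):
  x & ~m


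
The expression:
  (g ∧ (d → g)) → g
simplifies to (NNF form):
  True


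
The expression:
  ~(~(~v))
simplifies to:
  ~v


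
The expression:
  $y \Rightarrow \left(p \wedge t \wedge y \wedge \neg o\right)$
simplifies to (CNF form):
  $\left(p \vee \neg y\right) \wedge \left(t \vee \neg y\right) \wedge \left(\neg o \vee \neg y\right)$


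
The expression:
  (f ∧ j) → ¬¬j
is always true.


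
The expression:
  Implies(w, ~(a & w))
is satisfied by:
  {w: False, a: False}
  {a: True, w: False}
  {w: True, a: False}


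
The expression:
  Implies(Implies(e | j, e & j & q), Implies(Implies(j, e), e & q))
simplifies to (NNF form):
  e | j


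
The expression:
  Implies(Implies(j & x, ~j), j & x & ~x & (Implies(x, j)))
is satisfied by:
  {j: True, x: True}


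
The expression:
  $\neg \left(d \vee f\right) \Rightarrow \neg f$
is always true.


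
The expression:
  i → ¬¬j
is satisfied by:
  {j: True, i: False}
  {i: False, j: False}
  {i: True, j: True}


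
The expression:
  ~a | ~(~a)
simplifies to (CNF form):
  True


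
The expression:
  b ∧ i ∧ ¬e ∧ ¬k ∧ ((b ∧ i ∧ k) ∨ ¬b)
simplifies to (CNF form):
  False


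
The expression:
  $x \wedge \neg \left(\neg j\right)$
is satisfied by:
  {j: True, x: True}


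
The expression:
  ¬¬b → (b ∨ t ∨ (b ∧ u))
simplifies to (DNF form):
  True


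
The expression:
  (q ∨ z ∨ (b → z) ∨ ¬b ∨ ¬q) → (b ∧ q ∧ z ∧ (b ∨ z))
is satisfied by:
  {z: True, b: True, q: True}


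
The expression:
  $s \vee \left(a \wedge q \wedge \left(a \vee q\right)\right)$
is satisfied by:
  {a: True, s: True, q: True}
  {a: True, s: True, q: False}
  {s: True, q: True, a: False}
  {s: True, q: False, a: False}
  {a: True, q: True, s: False}


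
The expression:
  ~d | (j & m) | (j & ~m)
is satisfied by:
  {j: True, d: False}
  {d: False, j: False}
  {d: True, j: True}


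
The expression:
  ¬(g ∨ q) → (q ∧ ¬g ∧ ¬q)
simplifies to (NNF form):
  g ∨ q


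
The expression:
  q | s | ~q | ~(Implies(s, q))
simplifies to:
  True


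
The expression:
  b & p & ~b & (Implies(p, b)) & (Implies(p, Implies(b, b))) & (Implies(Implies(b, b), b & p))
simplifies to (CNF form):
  False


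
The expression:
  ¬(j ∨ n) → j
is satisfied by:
  {n: True, j: True}
  {n: True, j: False}
  {j: True, n: False}


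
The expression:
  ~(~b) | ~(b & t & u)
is always true.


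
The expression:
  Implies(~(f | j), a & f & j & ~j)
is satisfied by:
  {f: True, j: True}
  {f: True, j: False}
  {j: True, f: False}


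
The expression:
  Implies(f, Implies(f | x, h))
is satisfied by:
  {h: True, f: False}
  {f: False, h: False}
  {f: True, h: True}


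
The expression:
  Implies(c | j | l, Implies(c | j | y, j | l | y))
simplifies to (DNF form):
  j | l | y | ~c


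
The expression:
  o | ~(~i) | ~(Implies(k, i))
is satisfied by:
  {i: True, k: True, o: True}
  {i: True, k: True, o: False}
  {i: True, o: True, k: False}
  {i: True, o: False, k: False}
  {k: True, o: True, i: False}
  {k: True, o: False, i: False}
  {o: True, k: False, i: False}


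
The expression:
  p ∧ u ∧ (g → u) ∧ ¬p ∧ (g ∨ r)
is never true.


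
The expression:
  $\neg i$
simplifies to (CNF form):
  $\neg i$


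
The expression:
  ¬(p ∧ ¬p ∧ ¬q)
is always true.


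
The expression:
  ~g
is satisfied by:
  {g: False}


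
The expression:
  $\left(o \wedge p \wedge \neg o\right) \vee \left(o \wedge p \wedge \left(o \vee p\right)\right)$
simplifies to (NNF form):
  $o \wedge p$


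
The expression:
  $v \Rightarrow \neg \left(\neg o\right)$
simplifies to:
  $o \vee \neg v$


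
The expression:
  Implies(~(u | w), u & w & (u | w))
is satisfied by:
  {u: True, w: True}
  {u: True, w: False}
  {w: True, u: False}


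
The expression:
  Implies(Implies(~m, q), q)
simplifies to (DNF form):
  q | ~m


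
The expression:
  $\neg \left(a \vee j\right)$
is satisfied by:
  {j: False, a: False}


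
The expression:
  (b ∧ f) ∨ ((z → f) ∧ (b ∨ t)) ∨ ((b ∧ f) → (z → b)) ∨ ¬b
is always true.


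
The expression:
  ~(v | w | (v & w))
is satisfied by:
  {v: False, w: False}


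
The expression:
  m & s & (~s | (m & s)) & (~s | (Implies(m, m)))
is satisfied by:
  {m: True, s: True}


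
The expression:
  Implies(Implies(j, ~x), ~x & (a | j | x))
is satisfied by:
  {a: True, j: True, x: False}
  {j: True, x: False, a: False}
  {a: True, j: True, x: True}
  {j: True, x: True, a: False}
  {a: True, x: False, j: False}


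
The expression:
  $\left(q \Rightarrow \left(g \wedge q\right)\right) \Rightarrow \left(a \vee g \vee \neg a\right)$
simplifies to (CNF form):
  $\text{True}$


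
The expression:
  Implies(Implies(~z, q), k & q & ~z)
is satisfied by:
  {k: True, q: False, z: False}
  {q: False, z: False, k: False}
  {k: True, q: True, z: False}


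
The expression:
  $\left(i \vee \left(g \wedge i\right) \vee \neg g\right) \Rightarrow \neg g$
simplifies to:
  $\neg g \vee \neg i$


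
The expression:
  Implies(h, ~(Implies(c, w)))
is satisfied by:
  {c: True, w: False, h: False}
  {w: False, h: False, c: False}
  {c: True, w: True, h: False}
  {w: True, c: False, h: False}
  {h: True, c: True, w: False}


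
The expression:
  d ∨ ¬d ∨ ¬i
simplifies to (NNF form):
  True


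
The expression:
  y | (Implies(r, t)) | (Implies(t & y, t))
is always true.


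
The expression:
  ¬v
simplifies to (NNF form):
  ¬v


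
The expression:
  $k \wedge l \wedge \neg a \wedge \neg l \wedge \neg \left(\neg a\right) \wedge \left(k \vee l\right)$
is never true.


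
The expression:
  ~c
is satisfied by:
  {c: False}


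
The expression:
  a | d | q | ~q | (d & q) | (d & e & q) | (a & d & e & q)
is always true.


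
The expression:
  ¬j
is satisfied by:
  {j: False}


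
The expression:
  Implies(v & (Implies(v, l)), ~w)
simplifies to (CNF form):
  ~l | ~v | ~w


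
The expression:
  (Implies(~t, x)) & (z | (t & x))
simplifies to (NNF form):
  (t & x) | (t & z) | (x & z)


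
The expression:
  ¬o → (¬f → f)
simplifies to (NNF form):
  f ∨ o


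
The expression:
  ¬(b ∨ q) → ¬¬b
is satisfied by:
  {b: True, q: True}
  {b: True, q: False}
  {q: True, b: False}


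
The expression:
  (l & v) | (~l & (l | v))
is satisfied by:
  {v: True}


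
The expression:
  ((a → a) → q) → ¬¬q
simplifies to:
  True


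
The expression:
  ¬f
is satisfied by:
  {f: False}


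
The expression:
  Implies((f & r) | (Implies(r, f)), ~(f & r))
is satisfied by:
  {r: False, f: False}
  {f: True, r: False}
  {r: True, f: False}


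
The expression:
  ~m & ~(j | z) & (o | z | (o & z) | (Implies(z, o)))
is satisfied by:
  {z: False, j: False, m: False}


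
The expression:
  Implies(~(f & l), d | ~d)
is always true.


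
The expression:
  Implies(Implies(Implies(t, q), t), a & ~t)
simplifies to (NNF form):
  ~t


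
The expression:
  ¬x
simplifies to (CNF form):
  ¬x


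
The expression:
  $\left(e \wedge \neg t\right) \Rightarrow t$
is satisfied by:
  {t: True, e: False}
  {e: False, t: False}
  {e: True, t: True}


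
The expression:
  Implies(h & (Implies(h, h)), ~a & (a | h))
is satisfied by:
  {h: False, a: False}
  {a: True, h: False}
  {h: True, a: False}


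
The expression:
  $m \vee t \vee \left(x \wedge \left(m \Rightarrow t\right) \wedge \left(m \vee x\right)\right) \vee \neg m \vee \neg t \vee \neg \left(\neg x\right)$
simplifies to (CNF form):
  $\text{True}$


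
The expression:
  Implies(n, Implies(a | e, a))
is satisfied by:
  {a: True, e: False, n: False}
  {e: False, n: False, a: False}
  {a: True, n: True, e: False}
  {n: True, e: False, a: False}
  {a: True, e: True, n: False}
  {e: True, a: False, n: False}
  {a: True, n: True, e: True}


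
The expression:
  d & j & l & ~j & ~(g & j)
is never true.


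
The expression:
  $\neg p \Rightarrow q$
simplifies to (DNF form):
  $p \vee q$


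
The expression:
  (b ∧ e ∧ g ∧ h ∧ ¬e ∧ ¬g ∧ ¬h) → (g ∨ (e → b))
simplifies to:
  True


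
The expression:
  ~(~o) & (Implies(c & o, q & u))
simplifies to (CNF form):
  o & (q | ~c) & (u | ~c)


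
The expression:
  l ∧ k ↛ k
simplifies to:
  False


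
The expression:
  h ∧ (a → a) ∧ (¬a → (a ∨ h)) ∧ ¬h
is never true.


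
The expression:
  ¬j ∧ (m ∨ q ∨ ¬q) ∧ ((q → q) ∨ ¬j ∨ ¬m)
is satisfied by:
  {j: False}


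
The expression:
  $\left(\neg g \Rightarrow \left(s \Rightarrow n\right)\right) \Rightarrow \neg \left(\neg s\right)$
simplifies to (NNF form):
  $s$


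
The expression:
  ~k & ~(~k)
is never true.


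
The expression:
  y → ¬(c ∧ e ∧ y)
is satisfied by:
  {c: False, y: False, e: False}
  {e: True, c: False, y: False}
  {y: True, c: False, e: False}
  {e: True, y: True, c: False}
  {c: True, e: False, y: False}
  {e: True, c: True, y: False}
  {y: True, c: True, e: False}


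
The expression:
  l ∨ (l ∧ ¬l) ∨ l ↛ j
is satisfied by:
  {l: True}


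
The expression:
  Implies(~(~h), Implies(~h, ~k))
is always true.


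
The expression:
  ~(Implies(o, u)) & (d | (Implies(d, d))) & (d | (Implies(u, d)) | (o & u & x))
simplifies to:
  o & ~u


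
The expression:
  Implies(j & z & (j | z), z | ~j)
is always true.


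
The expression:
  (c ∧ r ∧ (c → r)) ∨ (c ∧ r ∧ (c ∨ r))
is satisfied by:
  {r: True, c: True}


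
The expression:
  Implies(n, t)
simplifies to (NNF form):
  t | ~n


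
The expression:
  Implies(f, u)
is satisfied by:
  {u: True, f: False}
  {f: False, u: False}
  {f: True, u: True}


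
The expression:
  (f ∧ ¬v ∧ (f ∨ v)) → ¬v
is always true.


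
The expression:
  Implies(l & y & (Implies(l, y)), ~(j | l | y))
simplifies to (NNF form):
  ~l | ~y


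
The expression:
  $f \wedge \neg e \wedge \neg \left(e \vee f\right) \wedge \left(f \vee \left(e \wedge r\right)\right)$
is never true.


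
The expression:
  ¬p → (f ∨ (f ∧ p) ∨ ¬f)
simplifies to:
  True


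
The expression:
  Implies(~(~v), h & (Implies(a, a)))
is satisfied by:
  {h: True, v: False}
  {v: False, h: False}
  {v: True, h: True}


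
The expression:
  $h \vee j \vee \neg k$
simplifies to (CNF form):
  $h \vee j \vee \neg k$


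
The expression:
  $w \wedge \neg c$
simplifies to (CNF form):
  $w \wedge \neg c$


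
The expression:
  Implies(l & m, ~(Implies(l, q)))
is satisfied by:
  {l: False, m: False, q: False}
  {q: True, l: False, m: False}
  {m: True, l: False, q: False}
  {q: True, m: True, l: False}
  {l: True, q: False, m: False}
  {q: True, l: True, m: False}
  {m: True, l: True, q: False}


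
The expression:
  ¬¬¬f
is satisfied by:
  {f: False}


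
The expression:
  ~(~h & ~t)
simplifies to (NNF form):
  h | t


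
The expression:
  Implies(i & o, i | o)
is always true.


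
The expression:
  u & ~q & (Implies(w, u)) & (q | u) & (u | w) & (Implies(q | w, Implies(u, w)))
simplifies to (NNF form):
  u & ~q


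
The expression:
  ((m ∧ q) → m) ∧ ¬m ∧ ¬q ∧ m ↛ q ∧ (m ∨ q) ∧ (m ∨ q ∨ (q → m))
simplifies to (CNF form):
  False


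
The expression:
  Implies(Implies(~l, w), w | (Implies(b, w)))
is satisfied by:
  {w: True, l: False, b: False}
  {l: False, b: False, w: False}
  {b: True, w: True, l: False}
  {b: True, l: False, w: False}
  {w: True, l: True, b: False}
  {l: True, w: False, b: False}
  {b: True, l: True, w: True}


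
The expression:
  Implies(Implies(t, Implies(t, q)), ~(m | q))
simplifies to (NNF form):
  ~q & (t | ~m)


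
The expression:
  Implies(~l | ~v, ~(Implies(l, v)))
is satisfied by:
  {l: True}


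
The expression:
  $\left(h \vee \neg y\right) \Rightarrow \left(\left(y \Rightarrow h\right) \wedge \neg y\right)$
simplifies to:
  $\neg h \vee \neg y$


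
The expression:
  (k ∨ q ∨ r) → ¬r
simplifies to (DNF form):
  ¬r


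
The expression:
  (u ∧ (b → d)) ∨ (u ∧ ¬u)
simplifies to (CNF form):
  u ∧ (d ∨ ¬b)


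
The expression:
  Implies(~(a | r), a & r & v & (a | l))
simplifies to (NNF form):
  a | r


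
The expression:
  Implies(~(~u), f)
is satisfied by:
  {f: True, u: False}
  {u: False, f: False}
  {u: True, f: True}


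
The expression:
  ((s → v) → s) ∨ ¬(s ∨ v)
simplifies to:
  s ∨ ¬v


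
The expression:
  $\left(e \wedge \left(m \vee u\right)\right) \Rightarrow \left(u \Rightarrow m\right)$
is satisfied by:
  {m: True, u: False, e: False}
  {u: False, e: False, m: False}
  {m: True, e: True, u: False}
  {e: True, u: False, m: False}
  {m: True, u: True, e: False}
  {u: True, m: False, e: False}
  {m: True, e: True, u: True}


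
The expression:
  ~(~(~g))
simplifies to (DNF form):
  ~g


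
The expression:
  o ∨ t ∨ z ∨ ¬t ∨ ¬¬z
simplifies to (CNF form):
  True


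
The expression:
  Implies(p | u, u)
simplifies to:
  u | ~p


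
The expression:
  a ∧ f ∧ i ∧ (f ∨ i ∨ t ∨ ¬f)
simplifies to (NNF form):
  a ∧ f ∧ i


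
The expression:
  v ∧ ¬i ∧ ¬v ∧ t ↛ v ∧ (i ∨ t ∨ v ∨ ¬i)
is never true.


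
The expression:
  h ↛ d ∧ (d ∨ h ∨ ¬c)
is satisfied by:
  {h: True, d: False}


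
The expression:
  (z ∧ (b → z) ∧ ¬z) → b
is always true.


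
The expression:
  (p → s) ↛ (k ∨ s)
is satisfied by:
  {p: False, k: False, s: False}


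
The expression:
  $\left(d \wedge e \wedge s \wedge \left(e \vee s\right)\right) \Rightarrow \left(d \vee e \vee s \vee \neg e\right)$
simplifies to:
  $\text{True}$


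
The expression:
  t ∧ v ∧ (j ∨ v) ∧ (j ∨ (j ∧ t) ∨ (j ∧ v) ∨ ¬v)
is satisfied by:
  {t: True, j: True, v: True}


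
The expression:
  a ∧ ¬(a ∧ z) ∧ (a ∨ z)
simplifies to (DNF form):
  a ∧ ¬z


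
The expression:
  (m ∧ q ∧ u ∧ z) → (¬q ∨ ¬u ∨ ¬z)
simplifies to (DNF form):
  ¬m ∨ ¬q ∨ ¬u ∨ ¬z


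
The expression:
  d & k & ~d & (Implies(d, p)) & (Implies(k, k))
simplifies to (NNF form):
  False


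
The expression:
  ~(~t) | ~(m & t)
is always true.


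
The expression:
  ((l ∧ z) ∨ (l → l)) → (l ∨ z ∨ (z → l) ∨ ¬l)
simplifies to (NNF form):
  True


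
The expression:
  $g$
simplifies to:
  $g$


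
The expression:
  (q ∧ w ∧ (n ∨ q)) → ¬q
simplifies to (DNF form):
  ¬q ∨ ¬w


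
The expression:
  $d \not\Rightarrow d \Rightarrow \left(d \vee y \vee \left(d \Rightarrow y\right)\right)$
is always true.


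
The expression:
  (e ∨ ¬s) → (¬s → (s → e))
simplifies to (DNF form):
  True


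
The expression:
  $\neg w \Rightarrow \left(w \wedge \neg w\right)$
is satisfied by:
  {w: True}


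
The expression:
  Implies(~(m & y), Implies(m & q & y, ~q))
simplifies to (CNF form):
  True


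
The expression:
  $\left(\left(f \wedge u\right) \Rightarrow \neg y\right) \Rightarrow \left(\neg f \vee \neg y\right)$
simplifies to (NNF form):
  $u \vee \neg f \vee \neg y$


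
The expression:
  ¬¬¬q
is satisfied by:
  {q: False}


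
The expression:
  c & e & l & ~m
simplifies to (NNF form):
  c & e & l & ~m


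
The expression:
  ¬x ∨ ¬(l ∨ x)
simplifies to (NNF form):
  ¬x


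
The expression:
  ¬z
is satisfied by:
  {z: False}


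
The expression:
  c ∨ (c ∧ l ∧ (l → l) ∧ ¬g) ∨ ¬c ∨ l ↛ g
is always true.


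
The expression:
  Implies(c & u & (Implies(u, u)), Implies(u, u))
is always true.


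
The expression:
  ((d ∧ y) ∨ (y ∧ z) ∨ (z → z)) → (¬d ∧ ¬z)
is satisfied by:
  {d: False, z: False}


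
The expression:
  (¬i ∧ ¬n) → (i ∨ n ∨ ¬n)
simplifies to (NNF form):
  True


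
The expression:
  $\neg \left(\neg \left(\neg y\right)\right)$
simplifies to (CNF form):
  $\neg y$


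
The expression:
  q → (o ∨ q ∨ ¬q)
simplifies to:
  True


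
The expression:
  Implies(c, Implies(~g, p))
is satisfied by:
  {p: True, g: True, c: False}
  {p: True, c: False, g: False}
  {g: True, c: False, p: False}
  {g: False, c: False, p: False}
  {p: True, g: True, c: True}
  {p: True, c: True, g: False}
  {g: True, c: True, p: False}


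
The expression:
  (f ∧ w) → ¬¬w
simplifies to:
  True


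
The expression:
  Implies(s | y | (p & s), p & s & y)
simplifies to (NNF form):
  (p | ~y) & (s | ~y) & (y | ~s)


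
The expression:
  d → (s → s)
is always true.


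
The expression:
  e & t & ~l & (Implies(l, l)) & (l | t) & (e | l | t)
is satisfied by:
  {t: True, e: True, l: False}


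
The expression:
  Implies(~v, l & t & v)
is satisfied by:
  {v: True}


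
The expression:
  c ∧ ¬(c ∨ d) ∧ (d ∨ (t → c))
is never true.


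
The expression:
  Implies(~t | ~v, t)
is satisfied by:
  {t: True}


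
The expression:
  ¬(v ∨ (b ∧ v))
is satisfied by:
  {v: False}


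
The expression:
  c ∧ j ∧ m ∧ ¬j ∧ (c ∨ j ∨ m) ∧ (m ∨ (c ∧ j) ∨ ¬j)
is never true.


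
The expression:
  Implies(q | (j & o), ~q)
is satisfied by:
  {q: False}


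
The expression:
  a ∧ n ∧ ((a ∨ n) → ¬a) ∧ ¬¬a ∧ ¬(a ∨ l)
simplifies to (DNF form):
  False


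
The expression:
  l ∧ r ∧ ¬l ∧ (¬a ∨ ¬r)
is never true.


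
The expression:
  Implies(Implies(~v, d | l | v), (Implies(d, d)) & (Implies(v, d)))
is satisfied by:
  {d: True, v: False}
  {v: False, d: False}
  {v: True, d: True}


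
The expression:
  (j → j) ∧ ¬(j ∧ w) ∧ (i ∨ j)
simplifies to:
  (i ∧ ¬j) ∨ (j ∧ ¬w)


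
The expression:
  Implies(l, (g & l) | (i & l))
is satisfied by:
  {i: True, g: True, l: False}
  {i: True, l: False, g: False}
  {g: True, l: False, i: False}
  {g: False, l: False, i: False}
  {i: True, g: True, l: True}
  {i: True, l: True, g: False}
  {g: True, l: True, i: False}
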